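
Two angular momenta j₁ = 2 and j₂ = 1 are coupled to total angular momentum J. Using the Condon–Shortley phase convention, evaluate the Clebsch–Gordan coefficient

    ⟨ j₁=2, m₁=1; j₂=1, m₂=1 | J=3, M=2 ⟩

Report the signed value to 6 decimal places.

√[7·0!4!2!/7! · 3!1!2!0!5!1!] = √(96)
  +(−1)^0/∏(0,0,1,2,3,0)! = 1/12  (running 1/12)
⟨..|..⟩ = √(96)·(1/12) = +0.816497

+0.816497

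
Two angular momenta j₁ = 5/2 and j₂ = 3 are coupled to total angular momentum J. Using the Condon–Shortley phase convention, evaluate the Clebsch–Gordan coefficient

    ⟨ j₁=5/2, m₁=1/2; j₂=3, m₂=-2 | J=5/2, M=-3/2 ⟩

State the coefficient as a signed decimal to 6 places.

−√(1/14) ≈ -0.267261

j₁+j₂−J=3  J+j₁−j₂=2  J−j₁+j₂=3  j₁+j₂+J+1=9
(j₁±m₁, j₂±m₂, J±M) = (3,2,1,5,1,4)
P² = 288/7
sum k=0..1:
  [0] +1/24 = 1/24
  [1] −1/12 = -1/12
S = -1/24
C² = P²·S² = 1/14 ; C = -0.267261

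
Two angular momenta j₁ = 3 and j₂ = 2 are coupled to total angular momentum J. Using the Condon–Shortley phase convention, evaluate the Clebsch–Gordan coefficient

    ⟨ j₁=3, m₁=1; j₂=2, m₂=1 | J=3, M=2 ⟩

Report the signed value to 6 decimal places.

j₁+j₂−J=2  J+j₁−j₂=4  J−j₁+j₂=2  j₁+j₂+J+1=9
(j₁±m₁, j₂±m₂, J±M) = (4,2,3,1,5,1)
P² = 64
sum k=1..2:
  [1] −1/12 = -1/12
  [2] +1/48 = 1/48
S = -1/16
C² = P²·S² = 1/4 ; C = -0.500000

-0.500000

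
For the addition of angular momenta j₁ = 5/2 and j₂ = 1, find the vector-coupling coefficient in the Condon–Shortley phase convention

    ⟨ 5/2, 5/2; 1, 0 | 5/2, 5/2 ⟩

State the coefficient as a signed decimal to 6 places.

+0.845154

triangle: 1!·4!·1!/7! = 24/5040
(j±m)!: 5!·0!·1!·1!·5!·0! = 14400
prefactor² = (2J+1)·Δ·N² = 2880/7
  k=0: +1/(0!·1!·0!·1!·4!·0!) = 1/24
Σ = 1/24  ⇒  CG² = 2880/7·1/24² = 5/7
CG = +√(5/7) = +0.845154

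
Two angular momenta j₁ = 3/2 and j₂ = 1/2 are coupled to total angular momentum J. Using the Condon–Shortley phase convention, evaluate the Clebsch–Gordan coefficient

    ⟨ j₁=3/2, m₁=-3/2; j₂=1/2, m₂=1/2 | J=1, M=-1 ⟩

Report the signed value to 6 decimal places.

−√(3/4) = -0.866025

triangle: 1!*2!*0!/4! = 2/24
(j±m)!: 0!*3!*1!*0!*0!*2! = 12
prefactor² = (2J+1)*Δ*N² = 3
  k=1: −1/(1!*0!*2!*0!*0!*0!) = -1/2
Σ = -1/2  ⇒  CG² = 3*(-1/2)² = 3/4
CG = −√(3/4) = -0.866025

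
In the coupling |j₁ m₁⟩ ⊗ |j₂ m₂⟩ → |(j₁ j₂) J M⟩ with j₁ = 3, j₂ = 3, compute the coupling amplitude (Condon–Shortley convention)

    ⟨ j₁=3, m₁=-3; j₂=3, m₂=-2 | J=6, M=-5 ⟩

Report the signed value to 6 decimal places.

+0.707107

triangle: 0!×6!×6!/13! = 518400/6227020800
(j±m)!: 0!×6!×1!×5!×1!×11! = 3448811520000
prefactor² = (2J+1)×Δ×N² = 3732480000
  k=0: +1/(0!×0!×6!×1!×0!×5!) = 1/86400
Σ = 1/86400  ⇒  CG² = 3732480000×1/86400² = 1/2
CG = +√(1/2) = +0.707107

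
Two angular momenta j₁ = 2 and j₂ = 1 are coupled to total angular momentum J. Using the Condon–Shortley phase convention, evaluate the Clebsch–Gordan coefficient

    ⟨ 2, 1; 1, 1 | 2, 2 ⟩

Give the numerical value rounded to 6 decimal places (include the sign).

√[5·1!3!1!/6! · 3!1!2!0!4!0!] = √(12)
  +(−1)^1/∏(1,0,0,1,3,0)! = -1/6  (running -1/6)
⟨..|..⟩ = √(12)·(-1/6) = -0.577350

-0.577350  (= −√(1/3))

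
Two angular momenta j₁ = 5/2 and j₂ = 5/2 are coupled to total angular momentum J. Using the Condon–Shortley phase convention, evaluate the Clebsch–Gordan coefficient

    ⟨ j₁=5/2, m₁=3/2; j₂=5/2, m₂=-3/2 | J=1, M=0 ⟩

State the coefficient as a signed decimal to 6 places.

√[3·4!1!1!/7! · 4!1!1!4!1!1!] = √(288/35)
  +(−1)^0/∏(0,4,1,1,0,0)! = 1/24  (running 1/24)
  +(−1)^1/∏(1,3,0,0,1,1)! = -1/6  (running -1/8)
⟨..|..⟩ = √(288/35)·(-1/8) = -0.358569

-0.358569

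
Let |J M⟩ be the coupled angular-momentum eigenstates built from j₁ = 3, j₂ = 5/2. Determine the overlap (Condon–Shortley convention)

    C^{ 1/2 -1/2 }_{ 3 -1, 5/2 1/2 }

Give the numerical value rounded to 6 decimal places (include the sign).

j₁+j₂−J=5  J+j₁−j₂=1  J−j₁+j₂=0  j₁+j₂+J+1=7
(j₁±m₁, j₂±m₂, J±M) = (2,4,3,2,0,1)
P² = 192/7
sum k=3..3:
  [3] −1/12 = -1/12
S = -1/12
C² = P²·S² = 4/21 ; C = -0.436436

−√(4/21) = -0.436436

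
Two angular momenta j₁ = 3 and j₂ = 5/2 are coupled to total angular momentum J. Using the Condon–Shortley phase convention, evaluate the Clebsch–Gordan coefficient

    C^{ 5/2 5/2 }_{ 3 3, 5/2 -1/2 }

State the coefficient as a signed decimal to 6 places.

+0.487950  (= +√(5/21))

triangle: 3!*3!*2!/9! = 72/362880
(j±m)!: 6!*0!*2!*3!*5!*0! = 1036800
prefactor² = (2J+1)*Δ*N² = 8640/7
  k=0: +1/(0!*3!*0!*2!*3!*0!) = 1/72
Σ = 1/72  ⇒  CG² = 8640/7*1/72² = 5/21
CG = +√(5/21) = +0.487950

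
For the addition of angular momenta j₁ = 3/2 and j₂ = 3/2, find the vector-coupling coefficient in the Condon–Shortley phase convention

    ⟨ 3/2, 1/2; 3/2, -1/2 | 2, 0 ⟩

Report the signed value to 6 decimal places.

√[5·1!2!2!/6! · 2!1!1!2!2!2!] = √(4/9)
  +(−1)^0/∏(0,1,1,1,1,1)! = 1  (running 1)
  +(−1)^1/∏(1,0,0,0,2,2)! = -1/4  (running 3/4)
⟨..|..⟩ = √(4/9)·(3/4) = +0.500000

+√(1/4) = +0.500000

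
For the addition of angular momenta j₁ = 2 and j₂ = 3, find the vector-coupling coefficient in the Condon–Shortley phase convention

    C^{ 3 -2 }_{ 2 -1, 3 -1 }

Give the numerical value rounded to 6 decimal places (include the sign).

-0.500000

√[7·2!2!4!/9! · 1!3!2!4!1!5!] = √(64)
  +(−1)^1/∏(1,1,2,1,0,3)! = -1/12  (running -1/12)
  +(−1)^2/∏(2,0,1,0,1,4)! = 1/48  (running -1/16)
⟨..|..⟩ = √(64)·(-1/16) = -0.500000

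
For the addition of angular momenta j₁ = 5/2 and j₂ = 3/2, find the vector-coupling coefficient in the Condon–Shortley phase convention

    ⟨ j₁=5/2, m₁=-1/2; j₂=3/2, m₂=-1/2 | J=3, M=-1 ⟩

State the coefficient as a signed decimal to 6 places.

triangle: 1!×4!×2!/8! = 48/40320
(j±m)!: 2!×3!×1!×2!×2!×4! = 1152
prefactor² = (2J+1)×Δ×N² = 48/5
  k=0: +1/(0!×1!×3!×1!×1!×1!) = 1/6
  k=1: −1/(1!×0!×2!×0!×2!×2!) = -1/8
Σ = 1/24  ⇒  CG² = 48/5×1/24² = 1/60
CG = +√(1/60) = +0.129099

+√(1/60) = +0.129099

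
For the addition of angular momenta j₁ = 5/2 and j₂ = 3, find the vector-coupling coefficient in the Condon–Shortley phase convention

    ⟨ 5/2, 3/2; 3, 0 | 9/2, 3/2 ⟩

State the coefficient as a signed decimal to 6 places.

j₁+j₂−J=1  J+j₁−j₂=4  J−j₁+j₂=5  j₁+j₂+J+1=11
(j₁±m₁, j₂±m₂, J±M) = (4,1,3,3,6,3)
P² = 207360/77
sum k=0..1:
  [0] +1/72 = 1/72
  [1] −1/288 = -1/288
S = 1/96
C² = P²·S² = 45/154 ; C = +0.540562

+√(45/154) = +0.540562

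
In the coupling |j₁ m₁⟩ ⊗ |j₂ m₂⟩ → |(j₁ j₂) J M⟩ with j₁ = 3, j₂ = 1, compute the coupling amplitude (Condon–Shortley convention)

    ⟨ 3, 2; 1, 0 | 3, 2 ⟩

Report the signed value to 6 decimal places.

+0.577350  (= +√(1/3))

triangle: 1!×5!×1!/8! = 120/40320
(j±m)!: 5!×1!×1!×1!×5!×1! = 14400
prefactor² = (2J+1)×Δ×N² = 300
  k=0: +1/(0!×1!×1!×1!×4!×0!) = 1/24
  k=1: −1/(1!×0!×0!×0!×5!×1!) = -1/120
Σ = 1/30  ⇒  CG² = 300×1/30² = 1/3
CG = +√(1/3) = +0.577350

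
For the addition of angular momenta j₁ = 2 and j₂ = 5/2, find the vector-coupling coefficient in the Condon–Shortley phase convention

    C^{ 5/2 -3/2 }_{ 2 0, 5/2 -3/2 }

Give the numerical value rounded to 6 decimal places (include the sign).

triangle: 2!*2!*3!/8! = 24/40320
(j±m)!: 2!*2!*1!*4!*1!*4! = 2304
prefactor² = (2J+1)*Δ*N² = 288/35
  k=0: +1/(0!*2!*2!*1!*0!*2!) = 1/8
  k=1: −1/(1!*1!*1!*0!*1!*3!) = -1/6
Σ = -1/24  ⇒  CG² = 288/35*(-1/24)² = 1/70
CG = −√(1/70) = -0.119523

-0.119523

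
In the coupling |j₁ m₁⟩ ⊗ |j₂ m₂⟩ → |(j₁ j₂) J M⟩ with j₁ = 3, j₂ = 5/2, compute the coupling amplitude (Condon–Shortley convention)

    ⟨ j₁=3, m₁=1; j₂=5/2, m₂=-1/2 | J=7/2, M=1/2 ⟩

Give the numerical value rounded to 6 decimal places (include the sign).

j₁+j₂−J=2  J+j₁−j₂=4  J−j₁+j₂=3  j₁+j₂+J+1=10
(j₁±m₁, j₂±m₂, J±M) = (4,2,2,3,4,3)
P² = 9216/175
sum k=0..2:
  [0] +1/16 = 1/16
  [1] −1/12 = -1/12
  [2] +1/288 = 1/288
S = -5/288
C² = P²·S² = 1/63 ; C = -0.125988

−√(1/63) ≈ -0.125988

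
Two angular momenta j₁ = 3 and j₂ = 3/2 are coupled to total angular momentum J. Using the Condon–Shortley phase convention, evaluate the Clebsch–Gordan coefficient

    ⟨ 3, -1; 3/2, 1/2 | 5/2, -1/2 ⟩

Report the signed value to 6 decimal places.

-0.119523

√[6·2!4!1!/8! · 2!4!2!1!2!3!] = √(288/35)
  +(−1)^1/∏(1,1,3,1,1,0)! = -1/6  (running -1/6)
  +(−1)^2/∏(2,0,2,0,2,1)! = 1/8  (running -1/24)
⟨..|..⟩ = √(288/35)·(-1/24) = -0.119523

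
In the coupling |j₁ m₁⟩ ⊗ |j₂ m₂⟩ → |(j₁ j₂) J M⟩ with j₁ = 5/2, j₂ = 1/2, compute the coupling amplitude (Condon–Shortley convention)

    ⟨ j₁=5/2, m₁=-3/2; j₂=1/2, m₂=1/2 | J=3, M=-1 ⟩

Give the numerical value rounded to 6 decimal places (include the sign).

+0.577350  (= +√(1/3))

triangle: 0!·5!·1!/7! = 120/5040
(j±m)!: 1!·4!·1!·0!·2!·4! = 1152
prefactor² = (2J+1)·Δ·N² = 192
  k=0: +1/(0!·0!·4!·1!·1!·0!) = 1/24
Σ = 1/24  ⇒  CG² = 192·1/24² = 1/3
CG = +√(1/3) = +0.577350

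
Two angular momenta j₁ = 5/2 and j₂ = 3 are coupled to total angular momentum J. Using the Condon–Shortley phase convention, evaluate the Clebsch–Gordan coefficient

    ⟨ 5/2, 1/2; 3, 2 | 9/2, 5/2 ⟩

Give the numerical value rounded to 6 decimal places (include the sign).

−√(49/198) ≈ -0.497468

triangle: 1!*4!*5!/11! = 2880/39916800
(j±m)!: 3!*2!*5!*1!*7!*2! = 14515200
prefactor² = (2J+1)*Δ*N² = 115200/11
  k=0: +1/(0!*1!*2!*5!*2!*0!) = 1/480
  k=1: −1/(1!*0!*1!*4!*3!*1!) = -1/144
Σ = -7/1440  ⇒  CG² = 115200/11*(-7/1440)² = 49/198
CG = −√(49/198) = -0.497468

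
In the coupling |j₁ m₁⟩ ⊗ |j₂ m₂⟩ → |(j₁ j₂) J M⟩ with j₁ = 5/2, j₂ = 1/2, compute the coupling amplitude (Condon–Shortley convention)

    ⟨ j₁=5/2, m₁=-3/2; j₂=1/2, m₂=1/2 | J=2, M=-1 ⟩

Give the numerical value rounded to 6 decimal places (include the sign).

triangle: 1!*4!*0!/6! = 24/720
(j±m)!: 1!*4!*1!*0!*1!*3! = 144
prefactor² = (2J+1)*Δ*N² = 24
  k=1: −1/(1!*0!*3!*0!*1!*0!) = -1/6
Σ = -1/6  ⇒  CG² = 24*(-1/6)² = 2/3
CG = −√(2/3) = -0.816497

-0.816497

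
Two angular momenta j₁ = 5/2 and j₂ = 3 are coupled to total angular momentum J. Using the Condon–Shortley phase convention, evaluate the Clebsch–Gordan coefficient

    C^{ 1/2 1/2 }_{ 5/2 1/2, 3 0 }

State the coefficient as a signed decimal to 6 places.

+√(1/7) ≈ +0.377964

j₁+j₂−J=5  J+j₁−j₂=0  J−j₁+j₂=1  j₁+j₂+J+1=7
(j₁±m₁, j₂±m₂, J±M) = (3,2,3,3,1,0)
P² = 144/7
sum k=2..2:
  [2] +1/12 = 1/12
S = 1/12
C² = P²·S² = 1/7 ; C = +0.377964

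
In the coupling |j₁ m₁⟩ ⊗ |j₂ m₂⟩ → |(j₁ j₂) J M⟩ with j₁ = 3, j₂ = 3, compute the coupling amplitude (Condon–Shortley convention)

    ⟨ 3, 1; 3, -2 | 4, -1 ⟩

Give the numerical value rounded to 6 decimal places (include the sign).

+0.455842

j₁+j₂−J=2  J+j₁−j₂=4  J−j₁+j₂=4  j₁+j₂+J+1=11
(j₁±m₁, j₂±m₂, J±M) = (4,2,1,5,3,5)
P² = 82944/77
sum k=0..1:
  [0] +1/48 = 1/48
  [1] −1/144 = -1/144
S = 1/72
C² = P²·S² = 16/77 ; C = +0.455842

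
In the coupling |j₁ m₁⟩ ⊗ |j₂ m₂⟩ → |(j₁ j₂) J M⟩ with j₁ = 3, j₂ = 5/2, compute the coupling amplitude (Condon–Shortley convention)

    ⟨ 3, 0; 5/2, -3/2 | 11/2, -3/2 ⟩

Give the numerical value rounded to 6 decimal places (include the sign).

+√(10/33) = +0.550482

triangle: 0!*6!*5!/12! = 86400/479001600
(j±m)!: 3!*3!*1!*4!*4!*7! = 104509440
prefactor² = (2J+1)*Δ*N² = 2488320/11
  k=0: +1/(0!*0!*3!*1!*3!*4!) = 1/864
Σ = 1/864  ⇒  CG² = 2488320/11*1/864² = 10/33
CG = +√(10/33) = +0.550482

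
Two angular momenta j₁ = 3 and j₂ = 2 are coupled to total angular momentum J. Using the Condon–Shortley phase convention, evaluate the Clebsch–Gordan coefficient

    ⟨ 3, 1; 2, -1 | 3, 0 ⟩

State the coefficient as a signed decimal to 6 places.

triangle: 2!×4!×2!/9! = 96/362880
(j±m)!: 4!×2!×1!×3!×3!×3! = 10368
prefactor² = (2J+1)×Δ×N² = 96/5
  k=0: +1/(0!×2!×2!×1!×2!×1!) = 1/8
  k=1: −1/(1!×1!×1!×0!×3!×2!) = -1/12
Σ = 1/24  ⇒  CG² = 96/5×1/24² = 1/30
CG = +√(1/30) = +0.182574

+0.182574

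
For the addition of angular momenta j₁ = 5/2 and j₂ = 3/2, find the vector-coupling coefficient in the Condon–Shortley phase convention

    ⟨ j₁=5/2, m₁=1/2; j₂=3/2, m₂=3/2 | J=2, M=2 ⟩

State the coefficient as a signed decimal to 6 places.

triangle: 2!*3!*1!/7! = 12/5040
(j±m)!: 3!*2!*3!*0!*4!*0! = 1728
prefactor² = (2J+1)*Δ*N² = 144/7
  k=2: +1/(2!*0!*0!*1!*3!*0!) = 1/12
Σ = 1/12  ⇒  CG² = 144/7*1/12² = 1/7
CG = +√(1/7) = +0.377964

+0.377964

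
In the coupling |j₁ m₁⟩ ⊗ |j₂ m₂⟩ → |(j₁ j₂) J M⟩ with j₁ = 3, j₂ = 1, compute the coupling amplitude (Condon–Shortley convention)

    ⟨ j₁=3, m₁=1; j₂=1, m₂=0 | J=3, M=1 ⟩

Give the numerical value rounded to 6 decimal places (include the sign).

√[7·1!5!1!/8! · 4!2!1!1!4!2!] = √(48)
  +(−1)^0/∏(0,1,2,1,3,0)! = 1/12  (running 1/12)
  +(−1)^1/∏(1,0,1,0,4,1)! = -1/24  (running 1/24)
⟨..|..⟩ = √(48)·(1/24) = +0.288675

+√(1/12) = +0.288675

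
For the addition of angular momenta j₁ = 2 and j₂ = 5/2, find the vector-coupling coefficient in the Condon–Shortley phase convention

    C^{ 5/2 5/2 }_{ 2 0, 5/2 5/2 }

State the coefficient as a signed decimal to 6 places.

+√(5/14) ≈ +0.597614

√[6·2!2!3!/8! · 2!2!5!0!5!0!] = √(1440/7)
  +(−1)^2/∏(2,0,0,3,2,0)! = 1/24  (running 1/24)
⟨..|..⟩ = √(1440/7)·(1/24) = +0.597614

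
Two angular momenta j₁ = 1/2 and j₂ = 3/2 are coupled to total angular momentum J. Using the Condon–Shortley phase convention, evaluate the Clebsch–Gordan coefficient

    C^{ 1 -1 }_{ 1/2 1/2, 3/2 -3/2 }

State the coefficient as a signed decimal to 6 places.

+√(3/4) = +0.866025

√[3·1!0!2!/4! · 1!0!0!3!0!2!] = √(3)
  +(−1)^0/∏(0,1,0,0,0,2)! = 1/2  (running 1/2)
⟨..|..⟩ = √(3)·(1/2) = +0.866025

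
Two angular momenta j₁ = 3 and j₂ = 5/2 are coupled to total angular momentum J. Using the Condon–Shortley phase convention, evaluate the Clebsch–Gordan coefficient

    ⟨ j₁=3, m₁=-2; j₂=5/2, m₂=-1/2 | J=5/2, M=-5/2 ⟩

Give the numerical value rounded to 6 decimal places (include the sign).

+√(5/14) ≈ +0.597614

triangle: 3!·3!·2!/9! = 72/362880
(j±m)!: 1!·5!·2!·3!·0!·5! = 172800
prefactor² = (2J+1)·Δ·N² = 1440/7
  k=2: +1/(2!·1!·3!·0!·0!·2!) = 1/24
Σ = 1/24  ⇒  CG² = 1440/7·1/24² = 5/14
CG = +√(5/14) = +0.597614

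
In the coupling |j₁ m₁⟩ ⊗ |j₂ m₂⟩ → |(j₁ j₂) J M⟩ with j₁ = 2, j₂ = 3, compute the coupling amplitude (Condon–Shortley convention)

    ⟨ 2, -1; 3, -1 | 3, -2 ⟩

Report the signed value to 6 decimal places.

−√(1/4) = -0.500000

√[7·2!2!4!/9! · 1!3!2!4!1!5!] = √(64)
  +(−1)^1/∏(1,1,2,1,0,3)! = -1/12  (running -1/12)
  +(−1)^2/∏(2,0,1,0,1,4)! = 1/48  (running -1/16)
⟨..|..⟩ = √(64)·(-1/16) = -0.500000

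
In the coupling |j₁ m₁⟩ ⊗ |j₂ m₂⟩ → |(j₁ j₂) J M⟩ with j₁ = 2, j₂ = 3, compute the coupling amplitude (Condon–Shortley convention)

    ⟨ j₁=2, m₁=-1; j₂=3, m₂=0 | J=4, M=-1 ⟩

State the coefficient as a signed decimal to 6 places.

j₁+j₂−J=1  J+j₁−j₂=3  J−j₁+j₂=5  j₁+j₂+J+1=10
(j₁±m₁, j₂±m₂, J±M) = (1,3,3,3,3,5)
P² = 1944/7
sum k=0..1:
  [0] +1/72 = 1/72
  [1] −1/24 = -1/24
S = -1/36
C² = P²·S² = 3/14 ; C = -0.462910

−√(3/14) ≈ -0.462910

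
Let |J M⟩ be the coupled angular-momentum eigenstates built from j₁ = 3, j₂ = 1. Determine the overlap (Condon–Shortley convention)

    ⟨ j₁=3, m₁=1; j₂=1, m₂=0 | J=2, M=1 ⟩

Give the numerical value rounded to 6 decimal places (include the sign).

−√(8/21) ≈ -0.617213

j₁+j₂−J=2  J+j₁−j₂=4  J−j₁+j₂=0  j₁+j₂+J+1=7
(j₁±m₁, j₂±m₂, J±M) = (4,2,1,1,3,1)
P² = 96/7
sum k=1..1:
  [1] −1/6 = -1/6
S = -1/6
C² = P²·S² = 8/21 ; C = -0.617213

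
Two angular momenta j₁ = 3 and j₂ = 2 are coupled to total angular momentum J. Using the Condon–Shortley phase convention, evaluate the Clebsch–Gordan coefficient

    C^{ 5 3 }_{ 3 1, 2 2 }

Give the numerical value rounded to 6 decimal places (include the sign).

√[11·0!6!4!/11! · 4!2!4!0!8!2!] = √(442368)
  +(−1)^0/∏(0,0,2,4,4,0)! = 1/1152  (running 1/1152)
⟨..|..⟩ = √(442368)·(1/1152) = +0.577350

+0.577350  (= +√(1/3))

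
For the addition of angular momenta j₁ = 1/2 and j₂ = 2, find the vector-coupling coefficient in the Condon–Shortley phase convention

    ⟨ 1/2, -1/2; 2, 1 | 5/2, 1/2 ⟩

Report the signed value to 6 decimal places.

+0.632456  (= +√(2/5))

√[6·0!1!4!/6! · 0!1!3!1!3!2!] = √(72/5)
  +(−1)^0/∏(0,0,1,3,0,1)! = 1/6  (running 1/6)
⟨..|..⟩ = √(72/5)·(1/6) = +0.632456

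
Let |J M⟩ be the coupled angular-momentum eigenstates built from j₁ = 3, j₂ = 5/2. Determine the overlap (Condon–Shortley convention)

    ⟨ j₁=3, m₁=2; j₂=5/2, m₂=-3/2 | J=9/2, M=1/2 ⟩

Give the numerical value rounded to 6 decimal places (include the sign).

+√(361/1386) = +0.510355

√[10·1!5!4!/11! · 5!1!1!4!5!4!] = √(460800/77)
  +(−1)^0/∏(0,1,1,1,4,3)! = 1/144  (running 1/144)
  +(−1)^1/∏(1,0,0,0,5,4)! = -1/2880  (running 19/2880)
⟨..|..⟩ = √(460800/77)·(19/2880) = +0.510355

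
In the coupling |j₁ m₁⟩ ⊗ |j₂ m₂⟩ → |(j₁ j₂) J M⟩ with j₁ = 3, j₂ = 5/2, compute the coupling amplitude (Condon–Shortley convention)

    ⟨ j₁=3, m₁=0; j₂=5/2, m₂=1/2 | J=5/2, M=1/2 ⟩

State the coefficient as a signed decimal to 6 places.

+0.276026

triangle: 3!*3!*2!/9! = 72/362880
(j±m)!: 3!*3!*3!*2!*3!*2! = 5184
prefactor² = (2J+1)*Δ*N² = 216/35
  k=1: −1/(1!*2!*2!*2!*1!*0!) = -1/8
  k=2: +1/(2!*1!*1!*1!*2!*1!) = 1/4
  k=3: −1/(3!*0!*0!*0!*3!*2!) = -1/72
Σ = 1/9  ⇒  CG² = 216/35*1/9² = 8/105
CG = +√(8/105) = +0.276026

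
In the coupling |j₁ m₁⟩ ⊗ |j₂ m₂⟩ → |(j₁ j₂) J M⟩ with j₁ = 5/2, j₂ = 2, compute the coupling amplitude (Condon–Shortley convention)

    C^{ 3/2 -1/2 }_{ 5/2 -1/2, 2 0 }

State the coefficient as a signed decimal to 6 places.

triangle: 3!·2!·1!/7! = 12/5040
(j±m)!: 2!·3!·2!·2!·1!·2! = 96
prefactor² = (2J+1)·Δ·N² = 32/35
  k=1: −1/(1!·2!·2!·1!·0!·0!) = -1/4
  k=2: +1/(2!·1!·1!·0!·1!·1!) = 1/2
Σ = 1/4  ⇒  CG² = 32/35·1/4² = 2/35
CG = +√(2/35) = +0.239046

+√(2/35) = +0.239046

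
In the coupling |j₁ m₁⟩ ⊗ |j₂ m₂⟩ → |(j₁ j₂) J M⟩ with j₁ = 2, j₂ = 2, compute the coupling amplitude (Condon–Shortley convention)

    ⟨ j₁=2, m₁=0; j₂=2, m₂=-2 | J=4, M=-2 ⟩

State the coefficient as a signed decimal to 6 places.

triangle: 0!*4!*4!/9! = 576/362880
(j±m)!: 2!*2!*0!*4!*2!*6! = 138240
prefactor² = (2J+1)*Δ*N² = 13824/7
  k=0: +1/(0!*0!*2!*0!*2!*4!) = 1/96
Σ = 1/96  ⇒  CG² = 13824/7*1/96² = 3/14
CG = +√(3/14) = +0.462910

+0.462910  (= +√(3/14))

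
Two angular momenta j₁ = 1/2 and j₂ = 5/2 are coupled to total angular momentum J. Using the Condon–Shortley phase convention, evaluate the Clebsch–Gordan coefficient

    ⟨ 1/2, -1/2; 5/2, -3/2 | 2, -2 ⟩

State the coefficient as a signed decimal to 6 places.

-0.408248  (= −√(1/6))

√[5·1!0!4!/6! · 0!1!1!4!0!4!] = √(96)
  +(−1)^1/∏(1,0,0,0,0,4)! = -1/24  (running -1/24)
⟨..|..⟩ = √(96)·(-1/24) = -0.408248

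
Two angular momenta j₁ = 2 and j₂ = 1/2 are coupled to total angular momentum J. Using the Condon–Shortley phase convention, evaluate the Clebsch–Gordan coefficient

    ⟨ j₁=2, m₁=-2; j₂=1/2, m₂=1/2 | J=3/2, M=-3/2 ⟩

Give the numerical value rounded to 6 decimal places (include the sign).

-0.894427

j₁+j₂−J=1  J+j₁−j₂=3  J−j₁+j₂=0  j₁+j₂+J+1=5
(j₁±m₁, j₂±m₂, J±M) = (0,4,1,0,0,3)
P² = 144/5
sum k=1..1:
  [1] −1/6 = -1/6
S = -1/6
C² = P²·S² = 4/5 ; C = -0.894427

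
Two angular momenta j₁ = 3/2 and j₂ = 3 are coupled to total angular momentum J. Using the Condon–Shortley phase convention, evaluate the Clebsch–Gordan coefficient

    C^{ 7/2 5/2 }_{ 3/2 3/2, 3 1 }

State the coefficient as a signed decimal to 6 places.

+√(10/21) = +0.690066

triangle: 1!×2!×5!/9! = 240/362880
(j±m)!: 3!×0!×4!×2!×6!×1! = 207360
prefactor² = (2J+1)×Δ×N² = 7680/7
  k=0: +1/(0!×1!×0!×4!×2!×1!) = 1/48
Σ = 1/48  ⇒  CG² = 7680/7×1/48² = 10/21
CG = +√(10/21) = +0.690066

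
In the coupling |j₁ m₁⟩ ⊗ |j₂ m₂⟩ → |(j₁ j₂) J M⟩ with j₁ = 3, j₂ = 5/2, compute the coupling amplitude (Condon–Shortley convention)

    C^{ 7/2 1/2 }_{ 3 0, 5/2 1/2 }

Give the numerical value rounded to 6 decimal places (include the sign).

-0.436436  (= −√(4/21))

j₁+j₂−J=2  J+j₁−j₂=4  J−j₁+j₂=3  j₁+j₂+J+1=10
(j₁±m₁, j₂±m₂, J±M) = (3,3,3,2,4,3)
P² = 6912/175
sum k=0..2:
  [0] +1/72 = 1/72
  [1] −1/8 = -1/8
  [2] +1/24 = 1/24
S = -5/72
C² = P²·S² = 4/21 ; C = -0.436436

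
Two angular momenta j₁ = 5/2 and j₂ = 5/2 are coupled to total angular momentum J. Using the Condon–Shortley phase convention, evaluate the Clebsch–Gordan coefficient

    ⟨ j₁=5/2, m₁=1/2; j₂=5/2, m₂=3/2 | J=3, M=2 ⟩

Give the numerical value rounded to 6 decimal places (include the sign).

−√(1/12) = -0.288675

√[7·2!3!3!/9! · 3!2!4!1!5!1!] = √(48)
  +(−1)^1/∏(1,1,1,3,2,0)! = -1/12  (running -1/12)
  +(−1)^2/∏(2,0,0,2,3,1)! = 1/24  (running -1/24)
⟨..|..⟩ = √(48)·(-1/24) = -0.288675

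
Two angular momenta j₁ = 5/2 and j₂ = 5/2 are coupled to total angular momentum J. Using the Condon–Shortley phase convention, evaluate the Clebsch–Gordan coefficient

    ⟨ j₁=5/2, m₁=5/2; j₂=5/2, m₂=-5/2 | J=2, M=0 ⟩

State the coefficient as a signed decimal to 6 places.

triangle: 3!·2!·2!/8! = 24/40320
(j±m)!: 5!·0!·0!·5!·2!·2! = 57600
prefactor² = (2J+1)·Δ·N² = 1200/7
  k=0: +1/(0!·3!·0!·0!·2!·2!) = 1/24
Σ = 1/24  ⇒  CG² = 1200/7·1/24² = 25/84
CG = +√(25/84) = +0.545545

+√(25/84) ≈ +0.545545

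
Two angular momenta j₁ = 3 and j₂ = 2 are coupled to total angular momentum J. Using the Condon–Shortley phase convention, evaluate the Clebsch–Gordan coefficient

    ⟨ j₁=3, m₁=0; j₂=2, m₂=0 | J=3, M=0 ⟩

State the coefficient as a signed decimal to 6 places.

-0.516398

j₁+j₂−J=2  J+j₁−j₂=4  J−j₁+j₂=2  j₁+j₂+J+1=9
(j₁±m₁, j₂±m₂, J±M) = (3,3,2,2,3,3)
P² = 48/5
sum k=0..2:
  [0] +1/24 = 1/24
  [1] −1/4 = -1/4
  [2] +1/24 = 1/24
S = -1/6
C² = P²·S² = 4/15 ; C = -0.516398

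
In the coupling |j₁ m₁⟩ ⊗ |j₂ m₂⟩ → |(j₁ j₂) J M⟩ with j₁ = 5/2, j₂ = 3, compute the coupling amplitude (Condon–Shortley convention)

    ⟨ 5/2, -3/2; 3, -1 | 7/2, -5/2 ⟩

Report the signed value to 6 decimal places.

j₁+j₂−J=2  J+j₁−j₂=3  J−j₁+j₂=4  j₁+j₂+J+1=10
(j₁±m₁, j₂±m₂, J±M) = (1,4,2,4,1,6)
P² = 18432/35
sum k=1..2:
  [1] −1/36 = -1/36
  [2] +1/96 = 1/96
S = -5/288
C² = P²·S² = 10/63 ; C = -0.398410

-0.398410  (= −√(10/63))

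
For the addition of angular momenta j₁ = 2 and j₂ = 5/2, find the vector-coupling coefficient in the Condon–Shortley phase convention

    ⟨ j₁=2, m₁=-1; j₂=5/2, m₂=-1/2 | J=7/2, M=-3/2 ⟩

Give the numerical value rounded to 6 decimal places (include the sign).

−√(2/21) = -0.308607

j₁+j₂−J=1  J+j₁−j₂=3  J−j₁+j₂=4  j₁+j₂+J+1=9
(j₁±m₁, j₂±m₂, J±M) = (1,3,2,3,2,5)
P² = 384/7
sum k=0..1:
  [0] +1/24 = 1/24
  [1] −1/12 = -1/12
S = -1/24
C² = P²·S² = 2/21 ; C = -0.308607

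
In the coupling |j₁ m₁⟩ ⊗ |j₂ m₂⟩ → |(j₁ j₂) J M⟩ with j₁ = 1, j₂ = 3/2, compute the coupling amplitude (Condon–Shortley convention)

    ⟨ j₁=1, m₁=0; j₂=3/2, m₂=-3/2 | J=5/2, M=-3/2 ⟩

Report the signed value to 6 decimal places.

+0.632456

triangle: 0!·2!·3!/6! = 12/720
(j±m)!: 1!·1!·0!·3!·1!·4! = 144
prefactor² = (2J+1)·Δ·N² = 72/5
  k=0: +1/(0!·0!·1!·0!·1!·3!) = 1/6
Σ = 1/6  ⇒  CG² = 72/5·1/6² = 2/5
CG = +√(2/5) = +0.632456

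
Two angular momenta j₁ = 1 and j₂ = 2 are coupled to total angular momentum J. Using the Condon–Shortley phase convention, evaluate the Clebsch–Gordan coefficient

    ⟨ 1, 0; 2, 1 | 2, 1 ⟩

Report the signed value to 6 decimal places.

-0.408248  (= −√(1/6))

j₁+j₂−J=1  J+j₁−j₂=1  J−j₁+j₂=3  j₁+j₂+J+1=6
(j₁±m₁, j₂±m₂, J±M) = (1,1,3,1,3,1)
P² = 3/2
sum k=0..1:
  [0] +1/6 = 1/6
  [1] −1/2 = -1/2
S = -1/3
C² = P²·S² = 1/6 ; C = -0.408248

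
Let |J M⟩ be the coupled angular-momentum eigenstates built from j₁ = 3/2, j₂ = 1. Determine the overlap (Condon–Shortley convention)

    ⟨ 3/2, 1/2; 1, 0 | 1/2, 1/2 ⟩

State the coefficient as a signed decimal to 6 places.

-0.577350

j₁+j₂−J=2  J+j₁−j₂=1  J−j₁+j₂=0  j₁+j₂+J+1=4
(j₁±m₁, j₂±m₂, J±M) = (2,1,1,1,1,0)
P² = 1/3
sum k=1..1:
  [1] −1/1 = -1
S = -1
C² = P²·S² = 1/3 ; C = -0.577350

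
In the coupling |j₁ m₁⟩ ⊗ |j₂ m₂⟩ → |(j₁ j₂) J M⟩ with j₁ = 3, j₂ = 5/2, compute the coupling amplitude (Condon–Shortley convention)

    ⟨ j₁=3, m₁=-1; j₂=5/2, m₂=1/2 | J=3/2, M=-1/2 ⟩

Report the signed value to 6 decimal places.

-0.097590  (= −√(1/105))

triangle: 4!·2!·1!/8! = 48/40320
(j±m)!: 2!·4!·3!·2!·1!·2! = 1152
prefactor² = (2J+1)·Δ·N² = 192/35
  k=2: +1/(2!·2!·2!·1!·0!·0!) = 1/8
  k=3: −1/(3!·1!·1!·0!·1!·1!) = -1/6
Σ = -1/24  ⇒  CG² = 192/35·(-1/24)² = 1/105
CG = −√(1/105) = -0.097590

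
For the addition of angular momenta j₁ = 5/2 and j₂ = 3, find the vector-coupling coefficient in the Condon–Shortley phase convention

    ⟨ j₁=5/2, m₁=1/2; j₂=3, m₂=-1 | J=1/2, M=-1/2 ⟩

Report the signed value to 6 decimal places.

j₁+j₂−J=5  J+j₁−j₂=0  J−j₁+j₂=1  j₁+j₂+J+1=7
(j₁±m₁, j₂±m₂, J±M) = (3,2,2,4,0,1)
P² = 192/7
sum k=2..2:
  [2] +1/12 = 1/12
S = 1/12
C² = P²·S² = 4/21 ; C = +0.436436

+√(4/21) = +0.436436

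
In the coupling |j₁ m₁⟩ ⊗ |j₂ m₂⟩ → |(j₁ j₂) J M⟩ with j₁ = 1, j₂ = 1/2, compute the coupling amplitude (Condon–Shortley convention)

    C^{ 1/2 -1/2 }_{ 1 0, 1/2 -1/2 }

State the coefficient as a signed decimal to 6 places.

triangle: 1!·1!·0!/3! = 1/6
(j±m)!: 1!·1!·0!·1!·0!·1! = 1
prefactor² = (2J+1)·Δ·N² = 1/3
  k=0: +1/(0!·1!·1!·0!·0!·0!) = 1
Σ = 1  ⇒  CG² = 1/3·1² = 1/3
CG = +√(1/3) = +0.577350

+√(1/3) = +0.577350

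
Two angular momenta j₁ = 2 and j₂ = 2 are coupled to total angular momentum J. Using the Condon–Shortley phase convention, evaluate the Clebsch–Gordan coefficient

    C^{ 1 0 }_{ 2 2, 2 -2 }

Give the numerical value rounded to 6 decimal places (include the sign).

√[3·3!1!1!/6! · 4!0!0!4!1!1!] = √(72/5)
  +(−1)^0/∏(0,3,0,0,1,1)! = 1/6  (running 1/6)
⟨..|..⟩ = √(72/5)·(1/6) = +0.632456

+0.632456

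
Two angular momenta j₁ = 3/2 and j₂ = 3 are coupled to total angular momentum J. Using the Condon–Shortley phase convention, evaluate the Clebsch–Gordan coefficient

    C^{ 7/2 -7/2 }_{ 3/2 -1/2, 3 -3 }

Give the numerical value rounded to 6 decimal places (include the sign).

+√(2/3) ≈ +0.816497

j₁+j₂−J=1  J+j₁−j₂=2  J−j₁+j₂=5  j₁+j₂+J+1=9
(j₁±m₁, j₂±m₂, J±M) = (1,2,0,6,0,7)
P² = 38400
sum k=0..0:
  [0] +1/240 = 1/240
S = 1/240
C² = P²·S² = 2/3 ; C = +0.816497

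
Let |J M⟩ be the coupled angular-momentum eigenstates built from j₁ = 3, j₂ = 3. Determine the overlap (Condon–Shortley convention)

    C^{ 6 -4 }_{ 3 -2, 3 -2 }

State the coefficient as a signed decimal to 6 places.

+0.738549

triangle: 0!*6!*6!/13! = 518400/6227020800
(j±m)!: 1!*5!*1!*5!*2!*10! = 104509440000
prefactor² = (2J+1)*Δ*N² = 1244160000/11
  k=0: +1/(0!*0!*5!*1!*1!*5!) = 1/14400
Σ = 1/14400  ⇒  CG² = 1244160000/11*1/14400² = 6/11
CG = +√(6/11) = +0.738549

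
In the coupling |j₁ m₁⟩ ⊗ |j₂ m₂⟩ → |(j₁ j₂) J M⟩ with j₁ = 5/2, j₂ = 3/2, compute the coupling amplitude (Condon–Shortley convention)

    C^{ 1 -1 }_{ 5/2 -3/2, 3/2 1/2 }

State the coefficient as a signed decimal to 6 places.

j₁+j₂−J=3  J+j₁−j₂=2  J−j₁+j₂=0  j₁+j₂+J+1=6
(j₁±m₁, j₂±m₂, J±M) = (1,4,2,1,0,2)
P² = 24/5
sum k=2..2:
  [2] +1/4 = 1/4
S = 1/4
C² = P²·S² = 3/10 ; C = +0.547723

+√(3/10) ≈ +0.547723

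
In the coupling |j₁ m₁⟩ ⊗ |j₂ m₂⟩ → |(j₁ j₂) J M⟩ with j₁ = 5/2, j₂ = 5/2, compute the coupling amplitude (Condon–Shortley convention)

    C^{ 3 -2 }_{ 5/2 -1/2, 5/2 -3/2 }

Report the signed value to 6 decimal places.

−√(1/12) = -0.288675

triangle: 2!×3!×3!/9! = 72/362880
(j±m)!: 2!×3!×1!×4!×1!×5! = 34560
prefactor² = (2J+1)×Δ×N² = 48
  k=0: +1/(0!×2!×3!×1!×0!×2!) = 1/24
  k=1: −1/(1!×1!×2!×0!×1!×3!) = -1/12
Σ = -1/24  ⇒  CG² = 48×(-1/24)² = 1/12
CG = −√(1/12) = -0.288675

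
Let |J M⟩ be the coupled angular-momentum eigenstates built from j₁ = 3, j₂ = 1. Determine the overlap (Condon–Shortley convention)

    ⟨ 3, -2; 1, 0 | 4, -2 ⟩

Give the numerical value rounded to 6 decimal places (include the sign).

j₁+j₂−J=0  J+j₁−j₂=6  J−j₁+j₂=2  j₁+j₂+J+1=9
(j₁±m₁, j₂±m₂, J±M) = (1,5,1,1,2,6)
P² = 43200/7
sum k=0..0:
  [0] +1/120 = 1/120
S = 1/120
C² = P²·S² = 3/7 ; C = +0.654654

+0.654654  (= +√(3/7))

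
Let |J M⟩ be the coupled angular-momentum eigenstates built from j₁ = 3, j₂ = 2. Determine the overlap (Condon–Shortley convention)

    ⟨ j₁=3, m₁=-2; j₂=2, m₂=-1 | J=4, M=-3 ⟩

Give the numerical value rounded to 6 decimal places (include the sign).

-0.223607  (= −√(1/20))

j₁+j₂−J=1  J+j₁−j₂=5  J−j₁+j₂=3  j₁+j₂+J+1=10
(j₁±m₁, j₂±m₂, J±M) = (1,5,1,3,1,7)
P² = 6480
sum k=0..1:
  [0] +1/240 = 1/240
  [1] −1/144 = -1/144
S = -1/360
C² = P²·S² = 1/20 ; C = -0.223607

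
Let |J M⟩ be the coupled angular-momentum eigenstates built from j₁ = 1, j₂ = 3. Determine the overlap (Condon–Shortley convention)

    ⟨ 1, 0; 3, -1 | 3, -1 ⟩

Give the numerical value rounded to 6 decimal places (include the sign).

j₁+j₂−J=1  J+j₁−j₂=1  J−j₁+j₂=5  j₁+j₂+J+1=8
(j₁±m₁, j₂±m₂, J±M) = (1,1,2,4,2,4)
P² = 48
sum k=0..1:
  [0] +1/12 = 1/12
  [1] −1/24 = -1/24
S = 1/24
C² = P²·S² = 1/12 ; C = +0.288675

+√(1/12) ≈ +0.288675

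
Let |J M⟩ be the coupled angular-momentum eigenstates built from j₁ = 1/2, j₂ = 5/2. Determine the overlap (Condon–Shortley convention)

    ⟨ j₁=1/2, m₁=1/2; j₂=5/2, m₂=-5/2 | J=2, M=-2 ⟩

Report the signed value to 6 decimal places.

triangle: 1!×0!×4!/6! = 24/720
(j±m)!: 1!×0!×0!×5!×0!×4! = 2880
prefactor² = (2J+1)×Δ×N² = 480
  k=0: +1/(0!×1!×0!×0!×0!×4!) = 1/24
Σ = 1/24  ⇒  CG² = 480×1/24² = 5/6
CG = +√(5/6) = +0.912871

+√(5/6) ≈ +0.912871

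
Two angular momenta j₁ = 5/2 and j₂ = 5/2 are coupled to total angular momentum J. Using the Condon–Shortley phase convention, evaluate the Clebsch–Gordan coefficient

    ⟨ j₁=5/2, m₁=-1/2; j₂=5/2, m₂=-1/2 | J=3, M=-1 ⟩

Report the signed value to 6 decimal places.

j₁+j₂−J=2  J+j₁−j₂=3  J−j₁+j₂=3  j₁+j₂+J+1=9
(j₁±m₁, j₂±m₂, J±M) = (2,3,2,3,2,4)
P² = 48/5
sum k=0..2:
  [0] +1/24 = 1/24
  [1] −1/4 = -1/4
  [2] +1/24 = 1/24
S = -1/6
C² = P²·S² = 4/15 ; C = -0.516398

-0.516398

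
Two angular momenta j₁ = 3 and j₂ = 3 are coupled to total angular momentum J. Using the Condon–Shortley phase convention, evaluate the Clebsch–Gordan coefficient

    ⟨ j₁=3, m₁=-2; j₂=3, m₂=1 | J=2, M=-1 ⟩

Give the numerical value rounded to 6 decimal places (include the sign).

-0.422577

√[5·4!2!2!/9! · 1!5!4!2!1!3!] = √(320/7)
  +(−1)^3/∏(3,1,2,1,0,1)! = -1/12  (running -1/12)
  +(−1)^4/∏(4,0,1,0,1,2)! = 1/48  (running -1/16)
⟨..|..⟩ = √(320/7)·(-1/16) = -0.422577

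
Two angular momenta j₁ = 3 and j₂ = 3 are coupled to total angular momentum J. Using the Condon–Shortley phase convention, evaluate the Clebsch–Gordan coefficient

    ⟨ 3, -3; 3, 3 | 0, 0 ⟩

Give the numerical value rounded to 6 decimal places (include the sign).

+√(1/7) = +0.377964

√[1·6!0!0!/7! · 0!6!6!0!0!0!] = √(518400/7)
  +(−1)^6/∏(6,0,0,0,0,0)! = 1/720  (running 1/720)
⟨..|..⟩ = √(518400/7)·(1/720) = +0.377964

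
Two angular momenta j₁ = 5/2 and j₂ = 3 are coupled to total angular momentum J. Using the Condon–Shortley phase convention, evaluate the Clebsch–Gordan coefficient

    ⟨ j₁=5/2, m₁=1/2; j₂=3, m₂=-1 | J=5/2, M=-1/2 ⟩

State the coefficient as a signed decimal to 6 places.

√[6·3!2!3!/9! · 3!2!2!4!2!3!] = √(288/35)
  +(−1)^0/∏(0,3,2,2,0,1)! = 1/24  (running 1/24)
  +(−1)^1/∏(1,2,1,1,1,2)! = -1/4  (running -5/24)
  +(−1)^2/∏(2,1,0,0,2,3)! = 1/24  (running -1/6)
⟨..|..⟩ = √(288/35)·(-1/6) = -0.478091

−√(8/35) ≈ -0.478091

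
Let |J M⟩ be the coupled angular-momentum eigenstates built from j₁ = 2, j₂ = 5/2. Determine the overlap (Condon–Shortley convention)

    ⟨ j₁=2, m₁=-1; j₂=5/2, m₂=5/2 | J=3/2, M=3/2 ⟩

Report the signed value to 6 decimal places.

j₁+j₂−J=3  J+j₁−j₂=1  J−j₁+j₂=2  j₁+j₂+J+1=7
(j₁±m₁, j₂±m₂, J±M) = (1,3,5,0,3,0)
P² = 288/7
sum k=3..3:
  [3] −1/12 = -1/12
S = -1/12
C² = P²·S² = 2/7 ; C = -0.534522

−√(2/7) ≈ -0.534522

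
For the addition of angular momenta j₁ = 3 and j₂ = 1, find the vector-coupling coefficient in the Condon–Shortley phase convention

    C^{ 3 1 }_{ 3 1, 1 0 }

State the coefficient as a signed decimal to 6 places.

+0.288675

√[7·1!5!1!/8! · 4!2!1!1!4!2!] = √(48)
  +(−1)^0/∏(0,1,2,1,3,0)! = 1/12  (running 1/12)
  +(−1)^1/∏(1,0,1,0,4,1)! = -1/24  (running 1/24)
⟨..|..⟩ = √(48)·(1/24) = +0.288675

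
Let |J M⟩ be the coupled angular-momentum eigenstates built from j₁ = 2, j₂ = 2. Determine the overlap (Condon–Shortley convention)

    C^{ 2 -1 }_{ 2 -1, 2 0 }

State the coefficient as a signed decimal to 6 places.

j₁+j₂−J=2  J+j₁−j₂=2  J−j₁+j₂=2  j₁+j₂+J+1=7
(j₁±m₁, j₂±m₂, J±M) = (1,3,2,2,1,3)
P² = 8/7
sum k=1..2:
  [1] −1/2 = -1/2
  [2] +1/4 = 1/4
S = -1/4
C² = P²·S² = 1/14 ; C = -0.267261

-0.267261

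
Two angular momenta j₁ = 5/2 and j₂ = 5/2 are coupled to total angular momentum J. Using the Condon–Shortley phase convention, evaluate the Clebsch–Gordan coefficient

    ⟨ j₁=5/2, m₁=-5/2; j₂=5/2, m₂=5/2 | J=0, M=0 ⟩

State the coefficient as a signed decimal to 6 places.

-0.408248

j₁+j₂−J=5  J+j₁−j₂=0  J−j₁+j₂=0  j₁+j₂+J+1=6
(j₁±m₁, j₂±m₂, J±M) = (0,5,5,0,0,0)
P² = 2400
sum k=5..5:
  [5] −1/120 = -1/120
S = -1/120
C² = P²·S² = 1/6 ; C = -0.408248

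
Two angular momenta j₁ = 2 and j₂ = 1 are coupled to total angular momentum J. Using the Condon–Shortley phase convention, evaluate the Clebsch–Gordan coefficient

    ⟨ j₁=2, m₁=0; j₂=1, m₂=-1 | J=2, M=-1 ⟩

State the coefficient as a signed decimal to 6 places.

+√(1/2) = +0.707107

triangle: 1!*3!*1!/6! = 6/720
(j±m)!: 2!*2!*0!*2!*1!*3! = 48
prefactor² = (2J+1)*Δ*N² = 2
  k=0: +1/(0!*1!*2!*0!*1!*1!) = 1/2
Σ = 1/2  ⇒  CG² = 2*1/2² = 1/2
CG = +√(1/2) = +0.707107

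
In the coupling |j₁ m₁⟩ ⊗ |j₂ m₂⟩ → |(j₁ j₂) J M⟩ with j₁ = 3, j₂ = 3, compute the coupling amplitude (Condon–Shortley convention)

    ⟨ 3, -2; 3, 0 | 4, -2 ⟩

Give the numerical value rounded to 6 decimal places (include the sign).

+0.139573

j₁+j₂−J=2  J+j₁−j₂=4  J−j₁+j₂=4  j₁+j₂+J+1=11
(j₁±m₁, j₂±m₂, J±M) = (1,5,3,3,2,6)
P² = 124416/77
sum k=1..2:
  [1] −1/96 = -1/96
  [2] +1/72 = 1/72
S = 1/288
C² = P²·S² = 3/154 ; C = +0.139573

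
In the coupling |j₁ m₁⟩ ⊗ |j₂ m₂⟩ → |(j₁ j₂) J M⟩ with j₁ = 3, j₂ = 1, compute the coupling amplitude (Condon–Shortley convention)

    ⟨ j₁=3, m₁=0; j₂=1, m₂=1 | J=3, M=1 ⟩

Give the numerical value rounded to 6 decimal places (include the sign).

j₁+j₂−J=1  J+j₁−j₂=5  J−j₁+j₂=1  j₁+j₂+J+1=8
(j₁±m₁, j₂±m₂, J±M) = (3,3,2,0,4,2)
P² = 72
sum k=1..1:
  [1] −1/12 = -1/12
S = -1/12
C² = P²·S² = 1/2 ; C = -0.707107

−√(1/2) = -0.707107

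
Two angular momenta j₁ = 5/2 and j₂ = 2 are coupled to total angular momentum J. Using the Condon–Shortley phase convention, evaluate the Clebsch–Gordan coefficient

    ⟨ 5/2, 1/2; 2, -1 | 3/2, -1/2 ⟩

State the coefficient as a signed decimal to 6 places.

-0.487950

triangle: 3!×2!×1!/7! = 12/5040
(j±m)!: 3!×2!×1!×3!×1!×2! = 144
prefactor² = (2J+1)×Δ×N² = 48/35
  k=0: +1/(0!×3!×2!×1!×0!×0!) = 1/12
  k=1: −1/(1!×2!×1!×0!×1!×1!) = -1/2
Σ = -5/12  ⇒  CG² = 48/35×(-5/12)² = 5/21
CG = −√(5/21) = -0.487950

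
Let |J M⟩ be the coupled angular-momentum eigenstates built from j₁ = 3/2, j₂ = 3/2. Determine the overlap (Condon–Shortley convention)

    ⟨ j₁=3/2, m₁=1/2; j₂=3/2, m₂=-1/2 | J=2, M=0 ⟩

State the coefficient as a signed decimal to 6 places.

√[5·1!2!2!/6! · 2!1!1!2!2!2!] = √(4/9)
  +(−1)^0/∏(0,1,1,1,1,1)! = 1  (running 1)
  +(−1)^1/∏(1,0,0,0,2,2)! = -1/4  (running 3/4)
⟨..|..⟩ = √(4/9)·(3/4) = +0.500000

+0.500000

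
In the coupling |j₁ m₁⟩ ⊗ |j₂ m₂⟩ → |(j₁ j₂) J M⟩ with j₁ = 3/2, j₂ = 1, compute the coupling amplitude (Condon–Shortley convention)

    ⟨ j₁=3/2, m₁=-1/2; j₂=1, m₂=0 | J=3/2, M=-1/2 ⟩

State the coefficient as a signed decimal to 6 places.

−√(1/15) = -0.258199

j₁+j₂−J=1  J+j₁−j₂=2  J−j₁+j₂=1  j₁+j₂+J+1=5
(j₁±m₁, j₂±m₂, J±M) = (1,2,1,1,1,2)
P² = 4/15
sum k=0..1:
  [0] +1/2 = 1/2
  [1] −1/1 = -1
S = -1/2
C² = P²·S² = 1/15 ; C = -0.258199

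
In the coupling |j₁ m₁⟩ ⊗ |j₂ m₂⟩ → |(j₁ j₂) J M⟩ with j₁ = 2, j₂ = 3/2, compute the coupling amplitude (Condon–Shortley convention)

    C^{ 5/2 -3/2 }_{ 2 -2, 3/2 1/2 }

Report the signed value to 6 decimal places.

triangle: 1!·3!·2!/7! = 12/5040
(j±m)!: 0!·4!·2!·1!·1!·4! = 1152
prefactor² = (2J+1)·Δ·N² = 576/35
  k=1: −1/(1!·0!·3!·1!·0!·1!) = -1/6
Σ = -1/6  ⇒  CG² = 576/35·(-1/6)² = 16/35
CG = −√(16/35) = -0.676123

−√(16/35) ≈ -0.676123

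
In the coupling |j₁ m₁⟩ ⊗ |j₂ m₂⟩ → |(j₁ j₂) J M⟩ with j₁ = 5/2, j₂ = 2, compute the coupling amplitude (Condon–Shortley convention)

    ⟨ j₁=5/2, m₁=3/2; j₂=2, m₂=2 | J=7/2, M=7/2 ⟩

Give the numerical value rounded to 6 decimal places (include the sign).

triangle: 1!·4!·3!/9! = 144/362880
(j±m)!: 4!·1!·4!·0!·7!·0! = 2903040
prefactor² = (2J+1)·Δ·N² = 9216
  k=1: −1/(1!·0!·0!·3!·4!·0!) = -1/144
Σ = -1/144  ⇒  CG² = 9216·(-1/144)² = 4/9
CG = −√(4/9) = -0.666667

−√(4/9) = -0.666667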